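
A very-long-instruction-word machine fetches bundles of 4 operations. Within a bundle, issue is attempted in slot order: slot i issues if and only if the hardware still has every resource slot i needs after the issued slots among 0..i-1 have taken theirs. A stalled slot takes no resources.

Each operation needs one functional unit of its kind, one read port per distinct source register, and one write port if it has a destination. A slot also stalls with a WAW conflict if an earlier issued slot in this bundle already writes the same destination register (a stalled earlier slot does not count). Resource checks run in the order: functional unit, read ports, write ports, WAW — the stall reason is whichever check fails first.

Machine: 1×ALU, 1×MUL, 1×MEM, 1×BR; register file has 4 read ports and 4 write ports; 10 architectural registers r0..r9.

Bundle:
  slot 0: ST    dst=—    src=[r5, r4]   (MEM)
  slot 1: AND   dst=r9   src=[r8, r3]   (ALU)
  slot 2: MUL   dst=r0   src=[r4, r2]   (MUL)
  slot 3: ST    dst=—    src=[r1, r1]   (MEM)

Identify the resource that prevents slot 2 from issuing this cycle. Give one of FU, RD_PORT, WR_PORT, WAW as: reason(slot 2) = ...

reason(slot 2) = RD_PORT

[0] MEM needs rd=2 wr=0: ok; after: ALU=1 MUL=1 MEM=0 BR=1, R=2, W=4
[1] ALU needs rd=2 wr=1: ok; after: ALU=0 MUL=1 MEM=0 BR=1, R=0, W=3
[2] MUL needs rd=2 wr=1: RD_PORT; after: ALU=0 MUL=1 MEM=0 BR=1, R=0, W=3
[3] MEM needs rd=1 wr=0: FU; after: ALU=0 MUL=1 MEM=0 BR=1, R=0, W=3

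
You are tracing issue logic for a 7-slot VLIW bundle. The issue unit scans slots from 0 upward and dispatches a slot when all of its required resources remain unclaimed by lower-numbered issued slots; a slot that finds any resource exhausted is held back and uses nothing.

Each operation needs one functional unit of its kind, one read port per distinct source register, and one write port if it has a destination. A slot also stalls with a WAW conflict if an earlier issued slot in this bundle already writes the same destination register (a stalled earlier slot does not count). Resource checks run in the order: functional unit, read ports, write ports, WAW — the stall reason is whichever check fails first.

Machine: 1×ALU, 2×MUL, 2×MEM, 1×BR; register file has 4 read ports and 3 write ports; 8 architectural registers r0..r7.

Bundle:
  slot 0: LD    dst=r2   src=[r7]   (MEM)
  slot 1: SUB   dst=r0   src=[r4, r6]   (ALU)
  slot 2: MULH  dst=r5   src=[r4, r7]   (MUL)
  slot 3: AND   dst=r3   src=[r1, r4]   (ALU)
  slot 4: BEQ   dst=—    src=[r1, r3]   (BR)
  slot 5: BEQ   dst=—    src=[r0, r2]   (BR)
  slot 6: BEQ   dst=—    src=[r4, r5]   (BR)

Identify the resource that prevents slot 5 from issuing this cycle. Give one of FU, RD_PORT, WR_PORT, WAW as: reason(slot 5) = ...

slot 0 (MEM): ISSUE — free A1,Mu2,Ld1,B1 rp3 wp2
slot 1 (ALU): ISSUE — free A0,Mu2,Ld1,B1 rp1 wp1
slot 2 (MUL): stall RD_PORT — free A0,Mu2,Ld1,B1 rp1 wp1
slot 3 (ALU): stall FU — free A0,Mu2,Ld1,B1 rp1 wp1
slot 4 (BR): stall RD_PORT — free A0,Mu2,Ld1,B1 rp1 wp1
slot 5 (BR): stall RD_PORT — free A0,Mu2,Ld1,B1 rp1 wp1
slot 6 (BR): stall RD_PORT — free A0,Mu2,Ld1,B1 rp1 wp1

reason(slot 5) = RD_PORT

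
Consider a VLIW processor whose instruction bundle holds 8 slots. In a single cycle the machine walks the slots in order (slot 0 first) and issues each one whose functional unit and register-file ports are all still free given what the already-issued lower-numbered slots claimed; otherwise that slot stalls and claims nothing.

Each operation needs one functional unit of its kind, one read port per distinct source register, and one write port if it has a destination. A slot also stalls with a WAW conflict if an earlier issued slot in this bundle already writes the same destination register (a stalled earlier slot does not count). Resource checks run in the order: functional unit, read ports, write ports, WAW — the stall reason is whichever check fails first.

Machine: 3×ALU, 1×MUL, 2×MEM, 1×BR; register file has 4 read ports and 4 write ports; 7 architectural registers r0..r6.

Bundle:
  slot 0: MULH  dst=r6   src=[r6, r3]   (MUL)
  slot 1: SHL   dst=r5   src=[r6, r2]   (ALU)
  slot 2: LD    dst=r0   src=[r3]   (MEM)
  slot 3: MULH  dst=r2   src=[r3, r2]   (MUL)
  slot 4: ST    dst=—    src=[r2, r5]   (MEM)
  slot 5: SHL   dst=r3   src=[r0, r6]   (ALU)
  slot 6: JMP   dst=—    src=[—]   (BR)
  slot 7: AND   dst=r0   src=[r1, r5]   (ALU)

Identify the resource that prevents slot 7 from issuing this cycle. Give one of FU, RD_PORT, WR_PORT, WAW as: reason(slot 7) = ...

reason(slot 7) = RD_PORT

slot 0 (MUL): ISSUE — free A3,Mu0,Ld2,B1 rp2 wp3
slot 1 (ALU): ISSUE — free A2,Mu0,Ld2,B1 rp0 wp2
slot 2 (MEM): stall RD_PORT — free A2,Mu0,Ld2,B1 rp0 wp2
slot 3 (MUL): stall FU — free A2,Mu0,Ld2,B1 rp0 wp2
slot 4 (MEM): stall RD_PORT — free A2,Mu0,Ld2,B1 rp0 wp2
slot 5 (ALU): stall RD_PORT — free A2,Mu0,Ld2,B1 rp0 wp2
slot 6 (BR): ISSUE — free A2,Mu0,Ld2,B0 rp0 wp2
slot 7 (ALU): stall RD_PORT — free A2,Mu0,Ld2,B0 rp0 wp2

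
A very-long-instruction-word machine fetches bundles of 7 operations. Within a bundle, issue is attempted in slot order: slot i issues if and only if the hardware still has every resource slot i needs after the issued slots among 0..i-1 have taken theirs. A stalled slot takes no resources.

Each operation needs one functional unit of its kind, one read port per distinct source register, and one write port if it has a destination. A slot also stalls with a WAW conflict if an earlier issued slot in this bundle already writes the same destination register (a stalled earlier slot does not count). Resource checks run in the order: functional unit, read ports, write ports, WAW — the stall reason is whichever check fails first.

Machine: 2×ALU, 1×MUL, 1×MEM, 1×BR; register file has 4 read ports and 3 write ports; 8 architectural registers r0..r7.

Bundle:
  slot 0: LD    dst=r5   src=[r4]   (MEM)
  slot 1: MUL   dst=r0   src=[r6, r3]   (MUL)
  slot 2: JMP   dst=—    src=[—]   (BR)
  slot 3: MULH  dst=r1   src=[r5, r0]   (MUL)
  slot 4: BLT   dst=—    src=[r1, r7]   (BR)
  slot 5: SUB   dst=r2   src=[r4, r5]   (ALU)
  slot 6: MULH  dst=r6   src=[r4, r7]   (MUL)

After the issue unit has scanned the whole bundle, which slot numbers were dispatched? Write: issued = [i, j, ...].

issued = [0, 1, 2]

slot 0 (MEM): ISSUE — free A2,Mu1,Ld0,B1 rp3 wp2
slot 1 (MUL): ISSUE — free A2,Mu0,Ld0,B1 rp1 wp1
slot 2 (BR): ISSUE — free A2,Mu0,Ld0,B0 rp1 wp1
slot 3 (MUL): stall FU — free A2,Mu0,Ld0,B0 rp1 wp1
slot 4 (BR): stall FU — free A2,Mu0,Ld0,B0 rp1 wp1
slot 5 (ALU): stall RD_PORT — free A2,Mu0,Ld0,B0 rp1 wp1
slot 6 (MUL): stall FU — free A2,Mu0,Ld0,B0 rp1 wp1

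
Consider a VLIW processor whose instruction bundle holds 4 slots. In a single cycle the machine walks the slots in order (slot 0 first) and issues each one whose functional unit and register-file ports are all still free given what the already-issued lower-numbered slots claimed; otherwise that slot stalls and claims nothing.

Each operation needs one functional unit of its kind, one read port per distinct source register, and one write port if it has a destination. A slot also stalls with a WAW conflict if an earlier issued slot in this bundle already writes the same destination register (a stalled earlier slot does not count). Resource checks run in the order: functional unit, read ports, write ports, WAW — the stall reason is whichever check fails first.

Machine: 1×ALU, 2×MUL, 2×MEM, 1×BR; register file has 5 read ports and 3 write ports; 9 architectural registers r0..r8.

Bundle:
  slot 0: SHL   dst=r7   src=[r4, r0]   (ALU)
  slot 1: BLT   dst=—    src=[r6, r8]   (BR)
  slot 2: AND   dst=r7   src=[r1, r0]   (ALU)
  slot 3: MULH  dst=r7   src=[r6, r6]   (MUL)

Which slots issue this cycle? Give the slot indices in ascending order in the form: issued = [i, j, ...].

issued = [0, 1]

[0] ALU needs rd=2 wr=1: ok; after: ALU=0 MUL=2 MEM=2 BR=1, R=3, W=2
[1] BR needs rd=2 wr=0: ok; after: ALU=0 MUL=2 MEM=2 BR=0, R=1, W=2
[2] ALU needs rd=2 wr=1: FU; after: ALU=0 MUL=2 MEM=2 BR=0, R=1, W=2
[3] MUL needs rd=1 wr=1: WAW; after: ALU=0 MUL=2 MEM=2 BR=0, R=1, W=2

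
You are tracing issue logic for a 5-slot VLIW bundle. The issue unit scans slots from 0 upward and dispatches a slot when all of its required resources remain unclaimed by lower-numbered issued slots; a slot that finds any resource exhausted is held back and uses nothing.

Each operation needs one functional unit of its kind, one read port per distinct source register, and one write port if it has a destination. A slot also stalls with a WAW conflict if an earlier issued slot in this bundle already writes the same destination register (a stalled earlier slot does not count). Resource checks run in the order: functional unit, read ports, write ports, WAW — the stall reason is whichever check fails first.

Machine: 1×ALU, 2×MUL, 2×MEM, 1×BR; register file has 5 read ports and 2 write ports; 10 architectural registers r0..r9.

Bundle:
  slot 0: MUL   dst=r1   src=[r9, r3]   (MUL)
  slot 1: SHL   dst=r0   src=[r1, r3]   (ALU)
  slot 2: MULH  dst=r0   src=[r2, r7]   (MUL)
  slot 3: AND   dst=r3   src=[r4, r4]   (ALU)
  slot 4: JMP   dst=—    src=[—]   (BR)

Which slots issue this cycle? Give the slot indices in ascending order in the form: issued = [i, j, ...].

  0. MUL→r1 ⇒ go  {1A/1Mu/2Ld/1B | 3r 1w}
  1. ALU→r0 ⇒ go  {0A/1Mu/2Ld/1B | 1r 0w}
  2. MUL→r0 ⇒ no(RD_PORT)  {0A/1Mu/2Ld/1B | 1r 0w}
  3. ALU→r3 ⇒ no(FU)  {0A/1Mu/2Ld/1B | 1r 0w}
  4. BR ⇒ go  {0A/1Mu/2Ld/0B | 1r 0w}

issued = [0, 1, 4]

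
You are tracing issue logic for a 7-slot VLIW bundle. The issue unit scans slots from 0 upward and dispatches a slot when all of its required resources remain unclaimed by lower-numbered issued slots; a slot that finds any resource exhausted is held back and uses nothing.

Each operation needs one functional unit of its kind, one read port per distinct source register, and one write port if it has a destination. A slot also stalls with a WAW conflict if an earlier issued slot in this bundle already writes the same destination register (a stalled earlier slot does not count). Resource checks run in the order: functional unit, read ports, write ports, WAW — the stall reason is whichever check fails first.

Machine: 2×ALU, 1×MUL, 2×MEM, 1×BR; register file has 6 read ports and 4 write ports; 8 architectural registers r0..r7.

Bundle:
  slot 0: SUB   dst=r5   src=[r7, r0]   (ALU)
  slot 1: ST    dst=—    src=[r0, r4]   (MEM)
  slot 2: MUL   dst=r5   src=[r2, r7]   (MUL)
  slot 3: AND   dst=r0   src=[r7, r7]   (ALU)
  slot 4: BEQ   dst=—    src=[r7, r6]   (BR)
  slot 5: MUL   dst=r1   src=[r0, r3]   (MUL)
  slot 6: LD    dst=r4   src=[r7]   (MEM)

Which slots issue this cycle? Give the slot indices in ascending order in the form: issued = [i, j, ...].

slot 0 (ALU): ISSUE — free A1,Mu1,Ld2,B1 rp4 wp3
slot 1 (MEM): ISSUE — free A1,Mu1,Ld1,B1 rp2 wp3
slot 2 (MUL): stall WAW — free A1,Mu1,Ld1,B1 rp2 wp3
slot 3 (ALU): ISSUE — free A0,Mu1,Ld1,B1 rp1 wp2
slot 4 (BR): stall RD_PORT — free A0,Mu1,Ld1,B1 rp1 wp2
slot 5 (MUL): stall RD_PORT — free A0,Mu1,Ld1,B1 rp1 wp2
slot 6 (MEM): ISSUE — free A0,Mu1,Ld0,B1 rp0 wp1

issued = [0, 1, 3, 6]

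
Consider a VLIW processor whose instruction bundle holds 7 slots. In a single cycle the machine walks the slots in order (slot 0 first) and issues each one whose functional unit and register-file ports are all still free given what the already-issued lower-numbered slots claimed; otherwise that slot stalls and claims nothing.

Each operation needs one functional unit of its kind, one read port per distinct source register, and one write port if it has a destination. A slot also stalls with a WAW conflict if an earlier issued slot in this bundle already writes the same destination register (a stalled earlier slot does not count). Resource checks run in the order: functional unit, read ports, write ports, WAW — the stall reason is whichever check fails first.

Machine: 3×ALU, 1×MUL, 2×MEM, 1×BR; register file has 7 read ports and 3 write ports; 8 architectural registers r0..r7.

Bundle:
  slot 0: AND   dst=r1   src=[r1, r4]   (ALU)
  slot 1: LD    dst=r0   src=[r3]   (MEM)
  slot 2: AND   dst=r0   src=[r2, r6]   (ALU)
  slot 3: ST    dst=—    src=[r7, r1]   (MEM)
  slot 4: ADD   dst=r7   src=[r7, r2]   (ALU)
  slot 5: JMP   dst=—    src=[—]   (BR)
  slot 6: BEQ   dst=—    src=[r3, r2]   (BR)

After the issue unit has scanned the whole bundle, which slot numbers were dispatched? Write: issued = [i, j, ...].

(0) want 1×ALU +2rd +1wr — yes → AL2|MU1|ME2|BR1|rd5|wr2
(1) want 1×MEM +1rd +1wr — yes → AL2|MU1|ME1|BR1|rd4|wr1
(2) want 1×ALU +2rd +1wr — WAW → AL2|MU1|ME1|BR1|rd4|wr1
(3) want 1×MEM +2rd +0wr — yes → AL2|MU1|ME0|BR1|rd2|wr1
(4) want 1×ALU +2rd +1wr — yes → AL1|MU1|ME0|BR1|rd0|wr0
(5) want 1×BR +0rd +0wr — yes → AL1|MU1|ME0|BR0|rd0|wr0
(6) want 1×BR +2rd +0wr — FU → AL1|MU1|ME0|BR0|rd0|wr0

issued = [0, 1, 3, 4, 5]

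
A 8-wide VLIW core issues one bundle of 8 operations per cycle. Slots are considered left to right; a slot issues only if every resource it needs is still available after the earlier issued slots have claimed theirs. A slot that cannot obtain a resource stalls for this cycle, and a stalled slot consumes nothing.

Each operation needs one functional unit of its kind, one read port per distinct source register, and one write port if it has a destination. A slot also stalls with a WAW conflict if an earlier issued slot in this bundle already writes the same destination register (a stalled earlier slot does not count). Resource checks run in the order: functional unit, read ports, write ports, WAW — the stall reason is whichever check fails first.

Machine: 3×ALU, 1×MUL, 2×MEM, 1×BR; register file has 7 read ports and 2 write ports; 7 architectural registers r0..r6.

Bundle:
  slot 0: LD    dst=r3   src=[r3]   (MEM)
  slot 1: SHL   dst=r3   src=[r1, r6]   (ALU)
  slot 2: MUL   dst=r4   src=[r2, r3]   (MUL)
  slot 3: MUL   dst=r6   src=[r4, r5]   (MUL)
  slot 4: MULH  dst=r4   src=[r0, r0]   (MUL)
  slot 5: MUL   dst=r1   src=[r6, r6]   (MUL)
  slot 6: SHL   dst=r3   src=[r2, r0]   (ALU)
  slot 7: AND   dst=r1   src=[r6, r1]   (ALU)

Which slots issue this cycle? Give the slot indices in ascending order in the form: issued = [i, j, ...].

slot 0 (MEM): ISSUE — free A3,Mu1,Ld1,B1 rp6 wp1
slot 1 (ALU): stall WAW — free A3,Mu1,Ld1,B1 rp6 wp1
slot 2 (MUL): ISSUE — free A3,Mu0,Ld1,B1 rp4 wp0
slot 3 (MUL): stall FU — free A3,Mu0,Ld1,B1 rp4 wp0
slot 4 (MUL): stall FU — free A3,Mu0,Ld1,B1 rp4 wp0
slot 5 (MUL): stall FU — free A3,Mu0,Ld1,B1 rp4 wp0
slot 6 (ALU): stall WR_PORT — free A3,Mu0,Ld1,B1 rp4 wp0
slot 7 (ALU): stall WR_PORT — free A3,Mu0,Ld1,B1 rp4 wp0

issued = [0, 2]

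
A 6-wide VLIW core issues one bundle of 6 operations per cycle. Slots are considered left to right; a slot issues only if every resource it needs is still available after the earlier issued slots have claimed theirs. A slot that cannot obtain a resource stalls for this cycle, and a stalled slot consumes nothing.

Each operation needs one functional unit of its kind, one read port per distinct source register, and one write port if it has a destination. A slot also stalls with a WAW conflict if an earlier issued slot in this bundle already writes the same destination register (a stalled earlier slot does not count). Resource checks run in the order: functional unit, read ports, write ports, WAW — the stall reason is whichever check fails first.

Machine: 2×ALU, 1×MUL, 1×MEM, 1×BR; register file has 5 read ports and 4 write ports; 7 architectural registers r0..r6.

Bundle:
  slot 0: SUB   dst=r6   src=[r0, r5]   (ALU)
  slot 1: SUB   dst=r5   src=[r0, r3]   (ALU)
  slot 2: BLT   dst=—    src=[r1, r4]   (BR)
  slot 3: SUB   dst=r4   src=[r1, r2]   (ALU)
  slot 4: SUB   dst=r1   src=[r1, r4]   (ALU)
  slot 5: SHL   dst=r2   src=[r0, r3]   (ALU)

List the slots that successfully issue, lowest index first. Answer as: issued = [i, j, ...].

[0] ALU needs rd=2 wr=1: ok; after: ALU=1 MUL=1 MEM=1 BR=1, R=3, W=3
[1] ALU needs rd=2 wr=1: ok; after: ALU=0 MUL=1 MEM=1 BR=1, R=1, W=2
[2] BR needs rd=2 wr=0: RD_PORT; after: ALU=0 MUL=1 MEM=1 BR=1, R=1, W=2
[3] ALU needs rd=2 wr=1: FU; after: ALU=0 MUL=1 MEM=1 BR=1, R=1, W=2
[4] ALU needs rd=2 wr=1: FU; after: ALU=0 MUL=1 MEM=1 BR=1, R=1, W=2
[5] ALU needs rd=2 wr=1: FU; after: ALU=0 MUL=1 MEM=1 BR=1, R=1, W=2

issued = [0, 1]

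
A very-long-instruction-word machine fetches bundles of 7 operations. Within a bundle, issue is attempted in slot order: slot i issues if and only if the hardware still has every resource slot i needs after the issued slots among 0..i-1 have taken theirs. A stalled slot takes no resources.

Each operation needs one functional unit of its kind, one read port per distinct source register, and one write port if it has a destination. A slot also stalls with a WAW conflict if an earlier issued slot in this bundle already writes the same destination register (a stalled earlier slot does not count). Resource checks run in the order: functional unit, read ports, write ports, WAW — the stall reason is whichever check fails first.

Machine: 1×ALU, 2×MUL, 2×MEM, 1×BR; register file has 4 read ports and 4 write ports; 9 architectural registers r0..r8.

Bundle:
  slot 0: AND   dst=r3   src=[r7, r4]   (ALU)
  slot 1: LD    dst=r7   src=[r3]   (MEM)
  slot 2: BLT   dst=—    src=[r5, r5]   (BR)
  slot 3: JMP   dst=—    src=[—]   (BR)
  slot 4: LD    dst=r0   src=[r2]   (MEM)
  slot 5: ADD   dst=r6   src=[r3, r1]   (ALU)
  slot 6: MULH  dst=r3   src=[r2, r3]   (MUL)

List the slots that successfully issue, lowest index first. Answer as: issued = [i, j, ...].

slot 0 (ALU): ISSUE — free A0,Mu2,Ld2,B1 rp2 wp3
slot 1 (MEM): ISSUE — free A0,Mu2,Ld1,B1 rp1 wp2
slot 2 (BR): ISSUE — free A0,Mu2,Ld1,B0 rp0 wp2
slot 3 (BR): stall FU — free A0,Mu2,Ld1,B0 rp0 wp2
slot 4 (MEM): stall RD_PORT — free A0,Mu2,Ld1,B0 rp0 wp2
slot 5 (ALU): stall FU — free A0,Mu2,Ld1,B0 rp0 wp2
slot 6 (MUL): stall RD_PORT — free A0,Mu2,Ld1,B0 rp0 wp2

issued = [0, 1, 2]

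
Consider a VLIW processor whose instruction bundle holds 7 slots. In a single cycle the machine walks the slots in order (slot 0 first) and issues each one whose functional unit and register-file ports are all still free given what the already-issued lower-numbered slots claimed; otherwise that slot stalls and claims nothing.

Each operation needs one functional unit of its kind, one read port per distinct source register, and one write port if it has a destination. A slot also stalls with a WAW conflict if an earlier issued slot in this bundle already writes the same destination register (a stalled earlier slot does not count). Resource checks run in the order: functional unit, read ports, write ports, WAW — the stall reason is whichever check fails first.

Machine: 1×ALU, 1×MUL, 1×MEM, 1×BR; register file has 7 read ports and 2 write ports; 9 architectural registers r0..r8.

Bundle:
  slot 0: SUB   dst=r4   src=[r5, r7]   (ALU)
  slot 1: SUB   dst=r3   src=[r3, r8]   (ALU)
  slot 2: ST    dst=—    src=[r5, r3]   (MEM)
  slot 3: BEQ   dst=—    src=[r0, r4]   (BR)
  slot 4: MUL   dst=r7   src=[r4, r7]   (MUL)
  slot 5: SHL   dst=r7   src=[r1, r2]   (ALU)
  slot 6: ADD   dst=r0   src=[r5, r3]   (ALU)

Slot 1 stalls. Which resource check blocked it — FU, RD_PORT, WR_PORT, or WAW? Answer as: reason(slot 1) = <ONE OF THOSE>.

reason(slot 1) = FU

[0] ALU needs rd=2 wr=1: ok; after: ALU=0 MUL=1 MEM=1 BR=1, R=5, W=1
[1] ALU needs rd=2 wr=1: FU; after: ALU=0 MUL=1 MEM=1 BR=1, R=5, W=1
[2] MEM needs rd=2 wr=0: ok; after: ALU=0 MUL=1 MEM=0 BR=1, R=3, W=1
[3] BR needs rd=2 wr=0: ok; after: ALU=0 MUL=1 MEM=0 BR=0, R=1, W=1
[4] MUL needs rd=2 wr=1: RD_PORT; after: ALU=0 MUL=1 MEM=0 BR=0, R=1, W=1
[5] ALU needs rd=2 wr=1: FU; after: ALU=0 MUL=1 MEM=0 BR=0, R=1, W=1
[6] ALU needs rd=2 wr=1: FU; after: ALU=0 MUL=1 MEM=0 BR=0, R=1, W=1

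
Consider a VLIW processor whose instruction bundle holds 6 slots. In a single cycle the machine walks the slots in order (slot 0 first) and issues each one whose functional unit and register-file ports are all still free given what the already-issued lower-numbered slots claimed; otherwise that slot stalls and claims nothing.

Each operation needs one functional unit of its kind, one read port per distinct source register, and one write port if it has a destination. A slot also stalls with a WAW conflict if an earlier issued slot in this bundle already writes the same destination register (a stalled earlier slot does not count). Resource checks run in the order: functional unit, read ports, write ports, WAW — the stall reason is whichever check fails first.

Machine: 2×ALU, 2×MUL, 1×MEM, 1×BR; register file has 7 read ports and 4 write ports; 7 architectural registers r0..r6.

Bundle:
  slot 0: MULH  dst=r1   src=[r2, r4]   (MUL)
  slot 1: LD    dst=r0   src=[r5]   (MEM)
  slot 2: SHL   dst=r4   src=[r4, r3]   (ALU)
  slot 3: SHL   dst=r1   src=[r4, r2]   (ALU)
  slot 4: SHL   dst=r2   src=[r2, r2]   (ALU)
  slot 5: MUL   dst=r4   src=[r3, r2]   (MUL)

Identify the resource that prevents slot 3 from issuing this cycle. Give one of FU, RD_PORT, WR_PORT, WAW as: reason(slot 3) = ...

slot 0 (MUL): ISSUE — free A2,Mu1,Ld1,B1 rp5 wp3
slot 1 (MEM): ISSUE — free A2,Mu1,Ld0,B1 rp4 wp2
slot 2 (ALU): ISSUE — free A1,Mu1,Ld0,B1 rp2 wp1
slot 3 (ALU): stall WAW — free A1,Mu1,Ld0,B1 rp2 wp1
slot 4 (ALU): ISSUE — free A0,Mu1,Ld0,B1 rp1 wp0
slot 5 (MUL): stall RD_PORT — free A0,Mu1,Ld0,B1 rp1 wp0

reason(slot 3) = WAW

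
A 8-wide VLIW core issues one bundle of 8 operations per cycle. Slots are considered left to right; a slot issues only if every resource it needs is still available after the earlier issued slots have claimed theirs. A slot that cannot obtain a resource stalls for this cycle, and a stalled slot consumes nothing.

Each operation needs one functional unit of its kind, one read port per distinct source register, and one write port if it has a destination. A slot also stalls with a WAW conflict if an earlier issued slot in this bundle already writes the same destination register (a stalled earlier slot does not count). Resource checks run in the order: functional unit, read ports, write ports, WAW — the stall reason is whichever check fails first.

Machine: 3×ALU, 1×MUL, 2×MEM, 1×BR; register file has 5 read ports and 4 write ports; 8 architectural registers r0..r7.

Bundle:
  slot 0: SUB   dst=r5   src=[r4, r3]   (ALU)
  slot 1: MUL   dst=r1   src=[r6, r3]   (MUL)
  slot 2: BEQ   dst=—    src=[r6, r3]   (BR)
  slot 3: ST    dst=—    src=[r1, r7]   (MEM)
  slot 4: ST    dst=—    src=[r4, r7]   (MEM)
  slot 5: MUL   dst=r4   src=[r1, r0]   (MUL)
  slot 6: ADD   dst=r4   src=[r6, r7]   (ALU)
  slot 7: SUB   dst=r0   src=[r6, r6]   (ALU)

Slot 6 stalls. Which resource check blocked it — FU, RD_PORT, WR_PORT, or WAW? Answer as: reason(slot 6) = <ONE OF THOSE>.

reason(slot 6) = RD_PORT

slot 0 (ALU): ISSUE — free A2,Mu1,Ld2,B1 rp3 wp3
slot 1 (MUL): ISSUE — free A2,Mu0,Ld2,B1 rp1 wp2
slot 2 (BR): stall RD_PORT — free A2,Mu0,Ld2,B1 rp1 wp2
slot 3 (MEM): stall RD_PORT — free A2,Mu0,Ld2,B1 rp1 wp2
slot 4 (MEM): stall RD_PORT — free A2,Mu0,Ld2,B1 rp1 wp2
slot 5 (MUL): stall FU — free A2,Mu0,Ld2,B1 rp1 wp2
slot 6 (ALU): stall RD_PORT — free A2,Mu0,Ld2,B1 rp1 wp2
slot 7 (ALU): ISSUE — free A1,Mu0,Ld2,B1 rp0 wp1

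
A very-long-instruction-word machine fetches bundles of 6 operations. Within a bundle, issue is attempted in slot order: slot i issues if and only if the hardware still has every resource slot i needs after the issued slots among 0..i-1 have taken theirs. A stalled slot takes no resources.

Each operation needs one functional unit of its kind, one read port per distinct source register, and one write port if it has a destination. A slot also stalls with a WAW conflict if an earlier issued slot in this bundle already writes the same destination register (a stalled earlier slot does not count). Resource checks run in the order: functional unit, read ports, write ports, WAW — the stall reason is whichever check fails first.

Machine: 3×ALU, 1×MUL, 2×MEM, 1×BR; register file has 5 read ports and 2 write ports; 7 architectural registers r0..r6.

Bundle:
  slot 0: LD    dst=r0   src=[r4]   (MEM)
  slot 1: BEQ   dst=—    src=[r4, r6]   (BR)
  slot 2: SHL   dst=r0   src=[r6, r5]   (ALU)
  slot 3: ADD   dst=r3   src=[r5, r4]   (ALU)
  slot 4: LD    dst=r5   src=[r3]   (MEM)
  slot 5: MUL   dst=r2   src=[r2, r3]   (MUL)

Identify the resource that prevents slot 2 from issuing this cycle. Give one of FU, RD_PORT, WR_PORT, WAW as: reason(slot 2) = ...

reason(slot 2) = WAW

(0) want 1×MEM +1rd +1wr — yes → AL3|MU1|ME1|BR1|rd4|wr1
(1) want 1×BR +2rd +0wr — yes → AL3|MU1|ME1|BR0|rd2|wr1
(2) want 1×ALU +2rd +1wr — WAW → AL3|MU1|ME1|BR0|rd2|wr1
(3) want 1×ALU +2rd +1wr — yes → AL2|MU1|ME1|BR0|rd0|wr0
(4) want 1×MEM +1rd +1wr — RD_PORT → AL2|MU1|ME1|BR0|rd0|wr0
(5) want 1×MUL +2rd +1wr — RD_PORT → AL2|MU1|ME1|BR0|rd0|wr0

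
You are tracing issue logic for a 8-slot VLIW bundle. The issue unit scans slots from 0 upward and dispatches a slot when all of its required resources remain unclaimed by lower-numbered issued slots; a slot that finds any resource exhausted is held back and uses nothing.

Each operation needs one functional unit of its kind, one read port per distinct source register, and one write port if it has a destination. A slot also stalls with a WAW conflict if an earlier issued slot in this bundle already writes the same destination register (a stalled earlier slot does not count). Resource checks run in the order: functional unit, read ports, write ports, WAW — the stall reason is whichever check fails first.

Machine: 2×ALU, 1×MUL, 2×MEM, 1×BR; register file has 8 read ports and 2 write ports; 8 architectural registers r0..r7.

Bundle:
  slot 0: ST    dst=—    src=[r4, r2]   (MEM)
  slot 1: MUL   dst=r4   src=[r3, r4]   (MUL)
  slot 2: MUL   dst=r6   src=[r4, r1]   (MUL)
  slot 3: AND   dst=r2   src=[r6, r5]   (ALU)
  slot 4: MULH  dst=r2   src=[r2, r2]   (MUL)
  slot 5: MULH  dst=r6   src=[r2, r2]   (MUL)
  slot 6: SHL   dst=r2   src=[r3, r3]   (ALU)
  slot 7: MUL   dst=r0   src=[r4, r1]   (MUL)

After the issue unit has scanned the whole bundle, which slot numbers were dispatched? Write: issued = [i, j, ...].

[0] MEM needs rd=2 wr=0: ok; after: ALU=2 MUL=1 MEM=1 BR=1, R=6, W=2
[1] MUL needs rd=2 wr=1: ok; after: ALU=2 MUL=0 MEM=1 BR=1, R=4, W=1
[2] MUL needs rd=2 wr=1: FU; after: ALU=2 MUL=0 MEM=1 BR=1, R=4, W=1
[3] ALU needs rd=2 wr=1: ok; after: ALU=1 MUL=0 MEM=1 BR=1, R=2, W=0
[4] MUL needs rd=1 wr=1: FU; after: ALU=1 MUL=0 MEM=1 BR=1, R=2, W=0
[5] MUL needs rd=1 wr=1: FU; after: ALU=1 MUL=0 MEM=1 BR=1, R=2, W=0
[6] ALU needs rd=1 wr=1: WR_PORT; after: ALU=1 MUL=0 MEM=1 BR=1, R=2, W=0
[7] MUL needs rd=2 wr=1: FU; after: ALU=1 MUL=0 MEM=1 BR=1, R=2, W=0

issued = [0, 1, 3]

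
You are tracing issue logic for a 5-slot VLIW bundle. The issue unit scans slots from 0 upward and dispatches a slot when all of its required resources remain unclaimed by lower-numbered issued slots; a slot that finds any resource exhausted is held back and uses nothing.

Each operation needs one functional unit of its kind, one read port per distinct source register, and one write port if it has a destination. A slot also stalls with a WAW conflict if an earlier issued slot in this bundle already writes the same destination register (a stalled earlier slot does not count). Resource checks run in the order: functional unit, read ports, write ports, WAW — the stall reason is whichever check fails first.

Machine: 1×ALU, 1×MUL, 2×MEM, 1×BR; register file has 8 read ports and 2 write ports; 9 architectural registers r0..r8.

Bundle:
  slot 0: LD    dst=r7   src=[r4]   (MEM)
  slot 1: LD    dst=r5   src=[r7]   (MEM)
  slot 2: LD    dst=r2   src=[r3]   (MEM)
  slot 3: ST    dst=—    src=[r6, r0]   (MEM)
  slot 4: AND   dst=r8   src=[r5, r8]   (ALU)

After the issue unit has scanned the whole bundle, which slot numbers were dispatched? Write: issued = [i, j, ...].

#0 MEM src=r4 dispatched  <A:1 Mu:1 Ld:1 B:1 rd:7 wr:1>
#1 MEM src=r7 dispatched  <A:1 Mu:1 Ld:0 B:1 rd:6 wr:0>
#2 MEM src=r3 held:FU  <A:1 Mu:1 Ld:0 B:1 rd:6 wr:0>
#3 MEM src=r6,r0 held:FU  <A:1 Mu:1 Ld:0 B:1 rd:6 wr:0>
#4 ALU src=r5,r8 held:WR_PORT  <A:1 Mu:1 Ld:0 B:1 rd:6 wr:0>

issued = [0, 1]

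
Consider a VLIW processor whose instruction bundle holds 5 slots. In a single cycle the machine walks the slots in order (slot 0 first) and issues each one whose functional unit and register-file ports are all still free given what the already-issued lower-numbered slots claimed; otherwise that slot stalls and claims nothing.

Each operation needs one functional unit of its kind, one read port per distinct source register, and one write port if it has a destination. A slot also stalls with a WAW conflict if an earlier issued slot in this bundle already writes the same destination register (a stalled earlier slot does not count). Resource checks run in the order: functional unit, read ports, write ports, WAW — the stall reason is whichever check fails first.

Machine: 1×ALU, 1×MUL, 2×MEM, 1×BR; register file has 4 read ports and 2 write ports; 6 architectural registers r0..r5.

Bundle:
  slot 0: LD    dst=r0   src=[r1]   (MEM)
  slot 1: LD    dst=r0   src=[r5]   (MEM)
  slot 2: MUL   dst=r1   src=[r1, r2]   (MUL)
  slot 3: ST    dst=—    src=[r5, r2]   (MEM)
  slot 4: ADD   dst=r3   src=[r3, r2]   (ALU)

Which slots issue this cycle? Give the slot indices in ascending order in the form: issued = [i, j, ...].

issued = [0, 2]

#0 MEM src=r1 dispatched  <A:1 Mu:1 Ld:1 B:1 rd:3 wr:1>
#1 MEM src=r5 held:WAW  <A:1 Mu:1 Ld:1 B:1 rd:3 wr:1>
#2 MUL src=r1,r2 dispatched  <A:1 Mu:0 Ld:1 B:1 rd:1 wr:0>
#3 MEM src=r5,r2 held:RD_PORT  <A:1 Mu:0 Ld:1 B:1 rd:1 wr:0>
#4 ALU src=r3,r2 held:RD_PORT  <A:1 Mu:0 Ld:1 B:1 rd:1 wr:0>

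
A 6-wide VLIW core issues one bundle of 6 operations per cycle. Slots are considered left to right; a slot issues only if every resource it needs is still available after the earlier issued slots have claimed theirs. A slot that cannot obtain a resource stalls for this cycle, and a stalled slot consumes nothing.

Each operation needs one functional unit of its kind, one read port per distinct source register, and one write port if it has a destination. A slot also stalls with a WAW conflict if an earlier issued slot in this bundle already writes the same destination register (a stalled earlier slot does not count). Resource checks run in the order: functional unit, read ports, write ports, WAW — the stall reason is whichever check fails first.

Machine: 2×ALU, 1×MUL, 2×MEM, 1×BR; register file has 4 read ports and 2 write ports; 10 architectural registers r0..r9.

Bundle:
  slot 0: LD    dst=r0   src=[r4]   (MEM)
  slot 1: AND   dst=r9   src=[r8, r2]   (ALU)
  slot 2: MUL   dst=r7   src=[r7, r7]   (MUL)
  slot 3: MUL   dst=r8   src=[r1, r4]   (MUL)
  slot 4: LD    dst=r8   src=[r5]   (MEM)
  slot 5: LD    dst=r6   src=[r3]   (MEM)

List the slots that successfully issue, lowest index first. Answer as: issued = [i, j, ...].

issued = [0, 1]

[0] MEM needs rd=1 wr=1: ok; after: ALU=2 MUL=1 MEM=1 BR=1, R=3, W=1
[1] ALU needs rd=2 wr=1: ok; after: ALU=1 MUL=1 MEM=1 BR=1, R=1, W=0
[2] MUL needs rd=1 wr=1: WR_PORT; after: ALU=1 MUL=1 MEM=1 BR=1, R=1, W=0
[3] MUL needs rd=2 wr=1: RD_PORT; after: ALU=1 MUL=1 MEM=1 BR=1, R=1, W=0
[4] MEM needs rd=1 wr=1: WR_PORT; after: ALU=1 MUL=1 MEM=1 BR=1, R=1, W=0
[5] MEM needs rd=1 wr=1: WR_PORT; after: ALU=1 MUL=1 MEM=1 BR=1, R=1, W=0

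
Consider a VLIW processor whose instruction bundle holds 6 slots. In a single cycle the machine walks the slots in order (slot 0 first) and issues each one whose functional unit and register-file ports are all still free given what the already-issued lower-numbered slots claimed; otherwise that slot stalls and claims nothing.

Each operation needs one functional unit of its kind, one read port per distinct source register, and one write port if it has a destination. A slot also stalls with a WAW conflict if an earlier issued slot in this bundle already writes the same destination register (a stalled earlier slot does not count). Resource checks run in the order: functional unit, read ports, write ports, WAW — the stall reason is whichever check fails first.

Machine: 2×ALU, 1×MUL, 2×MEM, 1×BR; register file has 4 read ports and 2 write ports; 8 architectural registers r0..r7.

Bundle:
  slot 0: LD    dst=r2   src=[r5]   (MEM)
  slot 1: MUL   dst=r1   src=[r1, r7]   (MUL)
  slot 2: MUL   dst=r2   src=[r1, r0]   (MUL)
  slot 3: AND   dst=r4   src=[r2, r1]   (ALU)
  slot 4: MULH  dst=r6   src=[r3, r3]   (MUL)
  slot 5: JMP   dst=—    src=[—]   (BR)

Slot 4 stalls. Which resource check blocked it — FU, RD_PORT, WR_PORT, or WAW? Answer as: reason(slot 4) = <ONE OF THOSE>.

reason(slot 4) = FU

slot 0 (MEM): ISSUE — free A2,Mu1,Ld1,B1 rp3 wp1
slot 1 (MUL): ISSUE — free A2,Mu0,Ld1,B1 rp1 wp0
slot 2 (MUL): stall FU — free A2,Mu0,Ld1,B1 rp1 wp0
slot 3 (ALU): stall RD_PORT — free A2,Mu0,Ld1,B1 rp1 wp0
slot 4 (MUL): stall FU — free A2,Mu0,Ld1,B1 rp1 wp0
slot 5 (BR): ISSUE — free A2,Mu0,Ld1,B0 rp1 wp0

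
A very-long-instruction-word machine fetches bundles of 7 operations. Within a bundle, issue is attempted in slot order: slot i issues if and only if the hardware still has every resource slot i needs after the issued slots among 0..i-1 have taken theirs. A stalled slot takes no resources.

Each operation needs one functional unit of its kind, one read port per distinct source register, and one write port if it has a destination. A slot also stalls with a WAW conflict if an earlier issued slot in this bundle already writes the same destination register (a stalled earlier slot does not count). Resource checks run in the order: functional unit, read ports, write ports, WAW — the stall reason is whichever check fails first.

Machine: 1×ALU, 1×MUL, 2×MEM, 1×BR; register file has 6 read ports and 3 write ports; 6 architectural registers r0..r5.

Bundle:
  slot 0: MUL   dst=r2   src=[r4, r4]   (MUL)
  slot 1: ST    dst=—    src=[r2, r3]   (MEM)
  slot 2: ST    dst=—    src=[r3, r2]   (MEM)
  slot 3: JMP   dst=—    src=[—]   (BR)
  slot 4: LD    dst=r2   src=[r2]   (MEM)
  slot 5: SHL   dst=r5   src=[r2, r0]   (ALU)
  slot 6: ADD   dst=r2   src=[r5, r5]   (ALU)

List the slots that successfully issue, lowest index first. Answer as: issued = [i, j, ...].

issued = [0, 1, 2, 3]

[0] MUL needs rd=1 wr=1: ok; after: ALU=1 MUL=0 MEM=2 BR=1, R=5, W=2
[1] MEM needs rd=2 wr=0: ok; after: ALU=1 MUL=0 MEM=1 BR=1, R=3, W=2
[2] MEM needs rd=2 wr=0: ok; after: ALU=1 MUL=0 MEM=0 BR=1, R=1, W=2
[3] BR needs rd=0 wr=0: ok; after: ALU=1 MUL=0 MEM=0 BR=0, R=1, W=2
[4] MEM needs rd=1 wr=1: FU; after: ALU=1 MUL=0 MEM=0 BR=0, R=1, W=2
[5] ALU needs rd=2 wr=1: RD_PORT; after: ALU=1 MUL=0 MEM=0 BR=0, R=1, W=2
[6] ALU needs rd=1 wr=1: WAW; after: ALU=1 MUL=0 MEM=0 BR=0, R=1, W=2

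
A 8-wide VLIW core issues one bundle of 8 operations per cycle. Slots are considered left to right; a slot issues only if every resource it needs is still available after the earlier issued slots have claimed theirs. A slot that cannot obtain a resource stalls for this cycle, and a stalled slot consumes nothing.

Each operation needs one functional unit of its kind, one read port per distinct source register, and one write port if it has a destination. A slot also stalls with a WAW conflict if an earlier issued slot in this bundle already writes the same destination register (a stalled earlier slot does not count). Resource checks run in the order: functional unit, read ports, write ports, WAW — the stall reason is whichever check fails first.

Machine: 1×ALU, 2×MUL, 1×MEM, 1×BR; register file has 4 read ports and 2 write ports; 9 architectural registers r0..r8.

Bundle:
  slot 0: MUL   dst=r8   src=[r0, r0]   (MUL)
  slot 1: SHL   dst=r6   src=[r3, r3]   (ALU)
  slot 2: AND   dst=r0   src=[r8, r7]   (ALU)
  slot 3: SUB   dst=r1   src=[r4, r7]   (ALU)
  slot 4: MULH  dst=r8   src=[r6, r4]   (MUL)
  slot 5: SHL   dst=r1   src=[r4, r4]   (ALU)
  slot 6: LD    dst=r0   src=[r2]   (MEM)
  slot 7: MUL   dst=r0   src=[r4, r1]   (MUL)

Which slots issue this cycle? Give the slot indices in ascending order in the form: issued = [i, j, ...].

slot 0 (MUL): ISSUE — free A1,Mu1,Ld1,B1 rp3 wp1
slot 1 (ALU): ISSUE — free A0,Mu1,Ld1,B1 rp2 wp0
slot 2 (ALU): stall FU — free A0,Mu1,Ld1,B1 rp2 wp0
slot 3 (ALU): stall FU — free A0,Mu1,Ld1,B1 rp2 wp0
slot 4 (MUL): stall WR_PORT — free A0,Mu1,Ld1,B1 rp2 wp0
slot 5 (ALU): stall FU — free A0,Mu1,Ld1,B1 rp2 wp0
slot 6 (MEM): stall WR_PORT — free A0,Mu1,Ld1,B1 rp2 wp0
slot 7 (MUL): stall WR_PORT — free A0,Mu1,Ld1,B1 rp2 wp0

issued = [0, 1]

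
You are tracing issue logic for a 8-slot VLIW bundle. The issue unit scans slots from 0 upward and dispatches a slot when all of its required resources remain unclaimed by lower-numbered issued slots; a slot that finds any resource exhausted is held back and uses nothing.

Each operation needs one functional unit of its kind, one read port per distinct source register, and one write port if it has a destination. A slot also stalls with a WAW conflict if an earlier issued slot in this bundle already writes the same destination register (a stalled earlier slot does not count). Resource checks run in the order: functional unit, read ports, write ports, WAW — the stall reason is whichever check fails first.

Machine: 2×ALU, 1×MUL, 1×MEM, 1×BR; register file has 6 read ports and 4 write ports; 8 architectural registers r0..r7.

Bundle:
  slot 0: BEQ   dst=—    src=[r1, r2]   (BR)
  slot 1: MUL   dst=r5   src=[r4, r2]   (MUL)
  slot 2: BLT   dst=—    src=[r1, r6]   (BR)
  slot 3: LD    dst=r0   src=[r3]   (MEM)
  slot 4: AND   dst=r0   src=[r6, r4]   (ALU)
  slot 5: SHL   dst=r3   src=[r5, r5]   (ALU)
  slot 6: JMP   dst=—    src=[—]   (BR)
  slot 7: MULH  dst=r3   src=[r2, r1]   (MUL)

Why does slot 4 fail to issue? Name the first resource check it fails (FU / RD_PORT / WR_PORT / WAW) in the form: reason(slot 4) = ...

reason(slot 4) = RD_PORT

slot 0 (BR): ISSUE — free A2,Mu1,Ld1,B0 rp4 wp4
slot 1 (MUL): ISSUE — free A2,Mu0,Ld1,B0 rp2 wp3
slot 2 (BR): stall FU — free A2,Mu0,Ld1,B0 rp2 wp3
slot 3 (MEM): ISSUE — free A2,Mu0,Ld0,B0 rp1 wp2
slot 4 (ALU): stall RD_PORT — free A2,Mu0,Ld0,B0 rp1 wp2
slot 5 (ALU): ISSUE — free A1,Mu0,Ld0,B0 rp0 wp1
slot 6 (BR): stall FU — free A1,Mu0,Ld0,B0 rp0 wp1
slot 7 (MUL): stall FU — free A1,Mu0,Ld0,B0 rp0 wp1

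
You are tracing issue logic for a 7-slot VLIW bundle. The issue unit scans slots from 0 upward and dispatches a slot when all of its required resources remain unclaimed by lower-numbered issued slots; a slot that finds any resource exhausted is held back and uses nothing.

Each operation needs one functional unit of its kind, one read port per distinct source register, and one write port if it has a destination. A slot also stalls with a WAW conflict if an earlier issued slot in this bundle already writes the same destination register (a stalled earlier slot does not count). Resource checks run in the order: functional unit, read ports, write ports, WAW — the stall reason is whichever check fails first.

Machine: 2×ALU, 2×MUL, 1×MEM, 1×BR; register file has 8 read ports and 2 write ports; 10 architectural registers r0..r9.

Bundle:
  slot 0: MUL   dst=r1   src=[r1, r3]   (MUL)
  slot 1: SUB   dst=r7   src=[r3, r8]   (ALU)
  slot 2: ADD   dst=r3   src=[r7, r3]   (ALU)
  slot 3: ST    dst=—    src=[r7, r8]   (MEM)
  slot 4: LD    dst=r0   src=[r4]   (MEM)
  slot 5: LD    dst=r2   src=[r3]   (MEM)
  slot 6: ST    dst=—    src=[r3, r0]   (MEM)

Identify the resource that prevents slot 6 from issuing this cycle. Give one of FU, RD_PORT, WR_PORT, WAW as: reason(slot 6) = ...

reason(slot 6) = FU

slot 0 (MUL): ISSUE — free A2,Mu1,Ld1,B1 rp6 wp1
slot 1 (ALU): ISSUE — free A1,Mu1,Ld1,B1 rp4 wp0
slot 2 (ALU): stall WR_PORT — free A1,Mu1,Ld1,B1 rp4 wp0
slot 3 (MEM): ISSUE — free A1,Mu1,Ld0,B1 rp2 wp0
slot 4 (MEM): stall FU — free A1,Mu1,Ld0,B1 rp2 wp0
slot 5 (MEM): stall FU — free A1,Mu1,Ld0,B1 rp2 wp0
slot 6 (MEM): stall FU — free A1,Mu1,Ld0,B1 rp2 wp0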